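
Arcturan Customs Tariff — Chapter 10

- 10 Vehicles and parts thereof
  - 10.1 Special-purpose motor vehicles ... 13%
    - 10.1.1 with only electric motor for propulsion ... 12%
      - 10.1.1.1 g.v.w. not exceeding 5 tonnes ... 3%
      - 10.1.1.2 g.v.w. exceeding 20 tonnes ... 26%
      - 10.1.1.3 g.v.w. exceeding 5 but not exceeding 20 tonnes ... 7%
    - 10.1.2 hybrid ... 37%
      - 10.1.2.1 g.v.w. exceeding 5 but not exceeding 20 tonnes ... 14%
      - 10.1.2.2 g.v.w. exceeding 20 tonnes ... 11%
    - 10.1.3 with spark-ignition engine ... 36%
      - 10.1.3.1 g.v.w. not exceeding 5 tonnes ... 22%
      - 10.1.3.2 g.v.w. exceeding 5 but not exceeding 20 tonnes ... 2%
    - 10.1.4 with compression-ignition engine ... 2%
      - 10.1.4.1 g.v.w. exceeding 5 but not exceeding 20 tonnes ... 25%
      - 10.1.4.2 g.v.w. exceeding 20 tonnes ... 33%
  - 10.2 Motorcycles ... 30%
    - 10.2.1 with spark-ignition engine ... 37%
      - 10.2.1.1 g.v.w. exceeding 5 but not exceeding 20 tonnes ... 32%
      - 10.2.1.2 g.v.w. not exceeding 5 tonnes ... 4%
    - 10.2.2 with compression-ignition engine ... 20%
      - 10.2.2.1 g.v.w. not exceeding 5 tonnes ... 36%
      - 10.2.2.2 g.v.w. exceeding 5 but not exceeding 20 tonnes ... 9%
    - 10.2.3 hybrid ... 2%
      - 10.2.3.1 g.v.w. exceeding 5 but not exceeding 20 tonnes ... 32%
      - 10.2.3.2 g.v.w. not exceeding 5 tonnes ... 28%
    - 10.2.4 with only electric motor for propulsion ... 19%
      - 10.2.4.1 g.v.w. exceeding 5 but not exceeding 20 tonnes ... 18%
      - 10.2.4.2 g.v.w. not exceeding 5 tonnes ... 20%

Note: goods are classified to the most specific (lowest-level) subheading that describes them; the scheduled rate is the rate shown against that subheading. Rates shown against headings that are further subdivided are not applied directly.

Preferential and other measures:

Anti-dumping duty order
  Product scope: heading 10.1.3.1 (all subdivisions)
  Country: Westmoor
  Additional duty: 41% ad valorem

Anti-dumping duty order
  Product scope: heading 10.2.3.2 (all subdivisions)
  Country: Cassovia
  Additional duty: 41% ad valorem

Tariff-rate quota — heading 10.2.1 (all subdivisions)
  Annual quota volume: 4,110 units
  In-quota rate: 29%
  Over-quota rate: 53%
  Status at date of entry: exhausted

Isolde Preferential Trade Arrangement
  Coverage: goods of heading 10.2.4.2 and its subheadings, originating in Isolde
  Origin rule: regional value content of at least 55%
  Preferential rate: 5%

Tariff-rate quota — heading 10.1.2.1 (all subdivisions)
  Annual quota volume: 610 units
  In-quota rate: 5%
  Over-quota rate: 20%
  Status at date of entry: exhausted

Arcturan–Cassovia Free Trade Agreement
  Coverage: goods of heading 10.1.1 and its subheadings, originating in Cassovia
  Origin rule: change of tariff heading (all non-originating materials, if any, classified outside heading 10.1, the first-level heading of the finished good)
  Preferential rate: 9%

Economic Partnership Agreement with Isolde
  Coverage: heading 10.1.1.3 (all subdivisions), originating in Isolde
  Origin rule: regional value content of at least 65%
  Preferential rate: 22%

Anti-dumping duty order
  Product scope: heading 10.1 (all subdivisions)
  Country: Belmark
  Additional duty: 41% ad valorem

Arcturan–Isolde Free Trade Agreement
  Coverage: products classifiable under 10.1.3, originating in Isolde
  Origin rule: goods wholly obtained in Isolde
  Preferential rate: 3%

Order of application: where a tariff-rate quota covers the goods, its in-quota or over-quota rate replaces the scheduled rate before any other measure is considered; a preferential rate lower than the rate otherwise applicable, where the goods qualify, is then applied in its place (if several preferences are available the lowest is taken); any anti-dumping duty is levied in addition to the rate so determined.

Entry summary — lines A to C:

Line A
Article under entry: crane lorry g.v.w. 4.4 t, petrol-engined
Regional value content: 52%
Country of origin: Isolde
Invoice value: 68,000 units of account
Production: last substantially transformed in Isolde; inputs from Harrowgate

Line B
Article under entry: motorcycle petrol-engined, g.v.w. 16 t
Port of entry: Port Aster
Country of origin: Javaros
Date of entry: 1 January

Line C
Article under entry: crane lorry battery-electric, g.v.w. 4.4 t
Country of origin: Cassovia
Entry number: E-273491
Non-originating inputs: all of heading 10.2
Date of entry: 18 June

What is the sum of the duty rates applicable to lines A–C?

78%

Line A: crane lorry → 10.1; petrol-engined → 10.1.3; g.v.w. 4.4 t → 10.1.3.1. Scheduled 22%. Isolde agreement on 10.2.4.2: 10.1.3.1 not covered; Isolde agreement on 10.1.1.3: 10.1.3.1 not covered; Isolde agreement on 10.1.3: not wholly obtained. → 22%.
Line B: motorcycle → 10.2; petrol-engined → 10.2.1; g.v.w. 16 t → 10.2.1.1. Scheduled 32%. quota on 10.2.1 exhausted → over-quota 53%. → 53%.
Line C: crane lorry → 10.1; battery-electric → 10.1.1; g.v.w. 4.4 t → 10.1.1.1. Scheduled 3%. Cassovia agreement on 10.1.1: CTH met → 9% available; preference 9% not lower than 3% → no reduction. → 3%.
Sum: 22% + 53% + 3% = 78%.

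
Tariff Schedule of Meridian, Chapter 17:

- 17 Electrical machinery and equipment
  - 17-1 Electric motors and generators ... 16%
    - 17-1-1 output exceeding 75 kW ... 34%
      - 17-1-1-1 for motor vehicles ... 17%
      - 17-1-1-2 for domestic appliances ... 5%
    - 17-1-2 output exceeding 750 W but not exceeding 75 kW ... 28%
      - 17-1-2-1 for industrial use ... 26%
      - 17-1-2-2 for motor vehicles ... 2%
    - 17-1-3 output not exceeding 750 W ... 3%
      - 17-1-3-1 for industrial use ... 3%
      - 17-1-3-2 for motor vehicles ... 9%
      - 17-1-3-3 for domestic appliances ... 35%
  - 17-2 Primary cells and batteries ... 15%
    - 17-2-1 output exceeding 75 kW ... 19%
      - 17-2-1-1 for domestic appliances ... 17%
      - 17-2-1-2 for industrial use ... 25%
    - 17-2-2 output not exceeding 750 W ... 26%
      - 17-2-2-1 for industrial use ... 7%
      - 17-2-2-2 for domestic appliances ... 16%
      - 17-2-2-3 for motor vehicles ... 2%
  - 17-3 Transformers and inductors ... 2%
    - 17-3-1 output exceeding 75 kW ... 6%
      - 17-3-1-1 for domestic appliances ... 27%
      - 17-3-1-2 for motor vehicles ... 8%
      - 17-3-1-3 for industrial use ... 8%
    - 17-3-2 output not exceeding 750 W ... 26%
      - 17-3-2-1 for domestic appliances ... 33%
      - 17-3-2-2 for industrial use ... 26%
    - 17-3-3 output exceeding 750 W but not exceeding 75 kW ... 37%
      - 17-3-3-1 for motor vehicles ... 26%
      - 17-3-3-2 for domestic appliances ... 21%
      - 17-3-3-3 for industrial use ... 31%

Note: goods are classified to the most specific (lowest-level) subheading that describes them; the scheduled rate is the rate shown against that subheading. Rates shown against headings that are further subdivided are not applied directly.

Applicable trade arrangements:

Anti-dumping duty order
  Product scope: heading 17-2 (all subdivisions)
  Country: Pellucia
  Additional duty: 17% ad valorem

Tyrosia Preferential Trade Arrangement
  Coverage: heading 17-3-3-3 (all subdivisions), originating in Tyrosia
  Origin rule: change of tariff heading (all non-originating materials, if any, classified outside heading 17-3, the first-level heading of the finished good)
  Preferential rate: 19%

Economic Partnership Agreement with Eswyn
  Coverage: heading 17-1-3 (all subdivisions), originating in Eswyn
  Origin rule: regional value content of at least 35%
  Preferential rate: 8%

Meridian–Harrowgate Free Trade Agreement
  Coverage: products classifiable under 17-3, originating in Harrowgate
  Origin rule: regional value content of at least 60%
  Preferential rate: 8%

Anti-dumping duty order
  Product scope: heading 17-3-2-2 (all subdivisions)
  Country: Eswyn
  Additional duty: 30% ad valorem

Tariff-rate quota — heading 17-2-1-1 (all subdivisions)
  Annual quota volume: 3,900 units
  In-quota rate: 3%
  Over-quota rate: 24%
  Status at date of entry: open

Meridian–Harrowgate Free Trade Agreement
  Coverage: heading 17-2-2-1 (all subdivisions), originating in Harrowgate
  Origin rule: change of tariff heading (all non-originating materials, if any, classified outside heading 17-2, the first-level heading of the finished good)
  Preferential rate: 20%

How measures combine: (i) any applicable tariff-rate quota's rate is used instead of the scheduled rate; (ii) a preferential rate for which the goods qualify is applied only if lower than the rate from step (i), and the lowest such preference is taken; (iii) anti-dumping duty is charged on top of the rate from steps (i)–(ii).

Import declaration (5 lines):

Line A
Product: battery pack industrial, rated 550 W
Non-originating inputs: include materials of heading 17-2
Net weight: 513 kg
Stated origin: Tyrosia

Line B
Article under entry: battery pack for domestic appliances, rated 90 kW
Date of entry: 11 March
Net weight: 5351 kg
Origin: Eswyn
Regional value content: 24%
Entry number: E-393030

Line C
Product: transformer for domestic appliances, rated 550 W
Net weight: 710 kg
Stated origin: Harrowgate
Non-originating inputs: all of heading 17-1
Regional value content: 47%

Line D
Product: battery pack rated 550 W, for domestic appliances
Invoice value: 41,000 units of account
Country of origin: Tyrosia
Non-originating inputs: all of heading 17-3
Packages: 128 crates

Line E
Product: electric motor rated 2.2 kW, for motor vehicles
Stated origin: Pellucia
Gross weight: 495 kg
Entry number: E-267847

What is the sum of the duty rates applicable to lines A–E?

Line A: battery pack → 17-2; rated 550 W → 17-2-2; industrial → 17-2-2-1. Scheduled 7%. Tyrosia agreement on 17-3-3-3: 17-2-2-1 not covered. → 7%.
Line B: battery pack → 17-2; rated 90 kW → 17-2-1; for domestic appliances → 17-2-1-1. Scheduled 17%. quota on 17-2-1-1 open → in-quota 3%; Eswyn agreement on 17-1-3: 17-2-1-1 not covered. → 3%.
Line C: transformer → 17-3; rated 550 W → 17-3-2; for domestic appliances → 17-3-2-1. Scheduled 33%. Harrowgate agreement on 17-3: RVC < 60%; Harrowgate agreement on 17-2-2-1: 17-3-2-1 not covered. → 33%.
Line D: battery pack → 17-2; rated 550 W → 17-2-2; for domestic appliances → 17-2-2-2. Scheduled 16%. Tyrosia agreement on 17-3-3-3: 17-2-2-2 not covered. → 16%.
Line E: electric motor → 17-1; rated 2.2 kW → 17-1-2; for motor vehicles → 17-1-2-2. Scheduled 2%. No special measure applies. → 2%.
Sum: 7% + 3% + 33% + 16% + 2% = 61%.

61%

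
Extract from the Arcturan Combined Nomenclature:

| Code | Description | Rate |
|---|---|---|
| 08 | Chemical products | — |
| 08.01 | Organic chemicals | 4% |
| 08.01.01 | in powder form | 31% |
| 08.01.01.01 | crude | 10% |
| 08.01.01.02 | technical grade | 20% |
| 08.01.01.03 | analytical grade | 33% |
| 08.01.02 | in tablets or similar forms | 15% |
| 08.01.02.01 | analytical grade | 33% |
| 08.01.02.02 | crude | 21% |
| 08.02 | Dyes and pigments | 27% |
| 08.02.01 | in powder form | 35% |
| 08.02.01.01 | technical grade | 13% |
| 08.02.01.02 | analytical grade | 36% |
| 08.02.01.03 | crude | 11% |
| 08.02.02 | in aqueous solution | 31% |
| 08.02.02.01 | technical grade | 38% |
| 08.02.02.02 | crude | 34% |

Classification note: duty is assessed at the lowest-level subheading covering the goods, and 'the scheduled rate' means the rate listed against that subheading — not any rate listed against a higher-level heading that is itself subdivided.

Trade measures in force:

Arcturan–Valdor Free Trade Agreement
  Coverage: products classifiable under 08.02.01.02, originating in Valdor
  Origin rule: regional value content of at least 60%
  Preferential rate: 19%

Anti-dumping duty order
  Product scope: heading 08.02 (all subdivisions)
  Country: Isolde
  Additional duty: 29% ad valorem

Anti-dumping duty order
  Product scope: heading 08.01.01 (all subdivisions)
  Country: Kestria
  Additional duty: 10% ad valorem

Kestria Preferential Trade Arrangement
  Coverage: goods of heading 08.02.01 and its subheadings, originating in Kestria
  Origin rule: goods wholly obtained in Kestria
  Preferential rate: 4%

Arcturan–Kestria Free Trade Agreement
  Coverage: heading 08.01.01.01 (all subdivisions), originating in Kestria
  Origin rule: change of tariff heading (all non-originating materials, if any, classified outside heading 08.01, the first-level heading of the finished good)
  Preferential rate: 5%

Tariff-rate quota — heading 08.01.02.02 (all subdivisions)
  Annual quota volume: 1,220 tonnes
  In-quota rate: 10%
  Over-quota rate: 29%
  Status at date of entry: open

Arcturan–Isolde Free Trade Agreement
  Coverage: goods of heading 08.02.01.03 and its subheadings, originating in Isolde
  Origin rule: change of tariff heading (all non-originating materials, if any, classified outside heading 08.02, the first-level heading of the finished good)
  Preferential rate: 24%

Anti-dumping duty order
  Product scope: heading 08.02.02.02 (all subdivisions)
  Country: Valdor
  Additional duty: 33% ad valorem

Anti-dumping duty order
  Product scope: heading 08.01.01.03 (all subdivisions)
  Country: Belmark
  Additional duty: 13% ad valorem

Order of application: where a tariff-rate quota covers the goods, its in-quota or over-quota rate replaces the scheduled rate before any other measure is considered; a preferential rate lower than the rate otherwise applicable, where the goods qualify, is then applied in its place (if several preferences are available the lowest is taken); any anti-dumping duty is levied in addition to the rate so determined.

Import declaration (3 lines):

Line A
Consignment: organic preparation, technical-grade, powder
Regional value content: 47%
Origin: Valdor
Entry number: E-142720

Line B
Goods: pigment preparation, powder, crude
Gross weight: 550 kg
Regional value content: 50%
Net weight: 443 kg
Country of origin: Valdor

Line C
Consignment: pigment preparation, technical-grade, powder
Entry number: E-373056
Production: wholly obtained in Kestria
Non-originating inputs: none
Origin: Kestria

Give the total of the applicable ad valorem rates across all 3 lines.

35%

Line A: organic → 08.01; powder → 08.01.01; technical-grade → 08.01.01.02. Scheduled 20%. Valdor agreement on 08.02.01.02: 08.01.01.02 not covered. → 20%.
Line B: pigment → 08.02; powder → 08.02.01; crude → 08.02.01.03. Scheduled 11%. Valdor agreement on 08.02.01.02: 08.02.01.03 not covered. → 11%.
Line C: pigment → 08.02; powder → 08.02.01; technical-grade → 08.02.01.01. Scheduled 13%. Kestria agreement on 08.02.01: wholly obtained → 4% available; Kestria agreement on 08.01.01.01: 08.02.01.01 not covered; preferential 4%. → 4%.
Sum: 20% + 11% + 4% = 35%.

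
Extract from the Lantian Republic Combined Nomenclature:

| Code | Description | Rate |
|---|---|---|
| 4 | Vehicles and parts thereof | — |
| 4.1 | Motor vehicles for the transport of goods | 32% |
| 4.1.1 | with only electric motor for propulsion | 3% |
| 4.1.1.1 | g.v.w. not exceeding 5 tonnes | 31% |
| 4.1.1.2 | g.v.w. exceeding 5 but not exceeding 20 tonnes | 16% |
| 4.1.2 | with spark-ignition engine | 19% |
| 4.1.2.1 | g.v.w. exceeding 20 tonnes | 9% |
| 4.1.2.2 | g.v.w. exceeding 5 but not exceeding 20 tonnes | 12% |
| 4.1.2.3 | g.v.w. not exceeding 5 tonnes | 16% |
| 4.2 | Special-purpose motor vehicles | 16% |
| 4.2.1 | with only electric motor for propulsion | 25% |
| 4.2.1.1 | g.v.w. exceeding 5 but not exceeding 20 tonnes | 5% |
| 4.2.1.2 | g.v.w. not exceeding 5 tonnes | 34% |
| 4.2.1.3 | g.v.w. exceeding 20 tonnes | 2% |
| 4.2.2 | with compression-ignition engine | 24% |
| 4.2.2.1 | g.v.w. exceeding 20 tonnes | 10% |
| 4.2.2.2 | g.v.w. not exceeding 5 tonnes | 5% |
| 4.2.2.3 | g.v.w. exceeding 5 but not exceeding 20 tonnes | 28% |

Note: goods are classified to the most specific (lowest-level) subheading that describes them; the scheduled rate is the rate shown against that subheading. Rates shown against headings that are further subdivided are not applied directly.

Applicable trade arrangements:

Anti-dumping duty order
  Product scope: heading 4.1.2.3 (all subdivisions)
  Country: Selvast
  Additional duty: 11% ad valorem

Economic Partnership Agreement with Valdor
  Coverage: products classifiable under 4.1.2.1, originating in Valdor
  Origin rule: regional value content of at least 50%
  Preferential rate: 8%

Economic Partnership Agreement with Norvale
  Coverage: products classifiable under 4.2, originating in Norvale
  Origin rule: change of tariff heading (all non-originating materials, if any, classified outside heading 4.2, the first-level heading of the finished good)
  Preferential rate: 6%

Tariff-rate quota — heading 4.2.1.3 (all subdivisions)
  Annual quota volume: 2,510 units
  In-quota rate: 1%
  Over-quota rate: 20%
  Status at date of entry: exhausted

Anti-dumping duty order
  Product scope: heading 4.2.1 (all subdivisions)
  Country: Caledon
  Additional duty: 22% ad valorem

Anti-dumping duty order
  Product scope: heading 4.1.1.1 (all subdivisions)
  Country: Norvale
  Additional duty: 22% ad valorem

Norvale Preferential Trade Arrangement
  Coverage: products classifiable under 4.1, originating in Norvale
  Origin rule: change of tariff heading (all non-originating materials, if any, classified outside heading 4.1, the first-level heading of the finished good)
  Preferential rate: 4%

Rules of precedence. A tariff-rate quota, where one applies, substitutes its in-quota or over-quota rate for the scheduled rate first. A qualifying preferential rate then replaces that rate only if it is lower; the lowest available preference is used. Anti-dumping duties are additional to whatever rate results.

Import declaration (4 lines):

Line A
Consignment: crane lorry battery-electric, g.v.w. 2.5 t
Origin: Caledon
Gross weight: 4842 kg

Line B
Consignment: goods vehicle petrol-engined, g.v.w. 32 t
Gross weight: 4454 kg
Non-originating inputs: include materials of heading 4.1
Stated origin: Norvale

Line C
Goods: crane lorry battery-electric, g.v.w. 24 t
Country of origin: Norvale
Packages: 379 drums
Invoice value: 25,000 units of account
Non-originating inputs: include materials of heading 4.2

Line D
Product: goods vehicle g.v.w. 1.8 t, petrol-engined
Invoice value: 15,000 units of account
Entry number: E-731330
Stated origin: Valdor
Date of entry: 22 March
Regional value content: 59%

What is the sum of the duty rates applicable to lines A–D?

Line A: crane lorry → 4.2; battery-electric → 4.2.1; g.v.w. 2.5 t → 4.2.1.2. Scheduled 34%. anti-dumping (Caledon, 4.2.1): +22%; total 34% + 22% = 56%. → 56%.
Line B: goods vehicle → 4.1; petrol-engined → 4.1.2; g.v.w. 32 t → 4.1.2.1. Scheduled 9%. Norvale agreement on 4.2: 4.1.2.1 not covered; Norvale agreement on 4.1: CTH not met. → 9%.
Line C: crane lorry → 4.2; battery-electric → 4.2.1; g.v.w. 24 t → 4.2.1.3. Scheduled 2%. quota on 4.2.1.3 exhausted → over-quota 20%; Norvale agreement on 4.2: CTH not met; Norvale agreement on 4.1: 4.2.1.3 not covered. → 20%.
Line D: goods vehicle → 4.1; petrol-engined → 4.1.2; g.v.w. 1.8 t → 4.1.2.3. Scheduled 16%. Valdor agreement on 4.1.2.1: 4.1.2.3 not covered. → 16%.
Sum: 56% + 9% + 20% + 16% = 101%.

101%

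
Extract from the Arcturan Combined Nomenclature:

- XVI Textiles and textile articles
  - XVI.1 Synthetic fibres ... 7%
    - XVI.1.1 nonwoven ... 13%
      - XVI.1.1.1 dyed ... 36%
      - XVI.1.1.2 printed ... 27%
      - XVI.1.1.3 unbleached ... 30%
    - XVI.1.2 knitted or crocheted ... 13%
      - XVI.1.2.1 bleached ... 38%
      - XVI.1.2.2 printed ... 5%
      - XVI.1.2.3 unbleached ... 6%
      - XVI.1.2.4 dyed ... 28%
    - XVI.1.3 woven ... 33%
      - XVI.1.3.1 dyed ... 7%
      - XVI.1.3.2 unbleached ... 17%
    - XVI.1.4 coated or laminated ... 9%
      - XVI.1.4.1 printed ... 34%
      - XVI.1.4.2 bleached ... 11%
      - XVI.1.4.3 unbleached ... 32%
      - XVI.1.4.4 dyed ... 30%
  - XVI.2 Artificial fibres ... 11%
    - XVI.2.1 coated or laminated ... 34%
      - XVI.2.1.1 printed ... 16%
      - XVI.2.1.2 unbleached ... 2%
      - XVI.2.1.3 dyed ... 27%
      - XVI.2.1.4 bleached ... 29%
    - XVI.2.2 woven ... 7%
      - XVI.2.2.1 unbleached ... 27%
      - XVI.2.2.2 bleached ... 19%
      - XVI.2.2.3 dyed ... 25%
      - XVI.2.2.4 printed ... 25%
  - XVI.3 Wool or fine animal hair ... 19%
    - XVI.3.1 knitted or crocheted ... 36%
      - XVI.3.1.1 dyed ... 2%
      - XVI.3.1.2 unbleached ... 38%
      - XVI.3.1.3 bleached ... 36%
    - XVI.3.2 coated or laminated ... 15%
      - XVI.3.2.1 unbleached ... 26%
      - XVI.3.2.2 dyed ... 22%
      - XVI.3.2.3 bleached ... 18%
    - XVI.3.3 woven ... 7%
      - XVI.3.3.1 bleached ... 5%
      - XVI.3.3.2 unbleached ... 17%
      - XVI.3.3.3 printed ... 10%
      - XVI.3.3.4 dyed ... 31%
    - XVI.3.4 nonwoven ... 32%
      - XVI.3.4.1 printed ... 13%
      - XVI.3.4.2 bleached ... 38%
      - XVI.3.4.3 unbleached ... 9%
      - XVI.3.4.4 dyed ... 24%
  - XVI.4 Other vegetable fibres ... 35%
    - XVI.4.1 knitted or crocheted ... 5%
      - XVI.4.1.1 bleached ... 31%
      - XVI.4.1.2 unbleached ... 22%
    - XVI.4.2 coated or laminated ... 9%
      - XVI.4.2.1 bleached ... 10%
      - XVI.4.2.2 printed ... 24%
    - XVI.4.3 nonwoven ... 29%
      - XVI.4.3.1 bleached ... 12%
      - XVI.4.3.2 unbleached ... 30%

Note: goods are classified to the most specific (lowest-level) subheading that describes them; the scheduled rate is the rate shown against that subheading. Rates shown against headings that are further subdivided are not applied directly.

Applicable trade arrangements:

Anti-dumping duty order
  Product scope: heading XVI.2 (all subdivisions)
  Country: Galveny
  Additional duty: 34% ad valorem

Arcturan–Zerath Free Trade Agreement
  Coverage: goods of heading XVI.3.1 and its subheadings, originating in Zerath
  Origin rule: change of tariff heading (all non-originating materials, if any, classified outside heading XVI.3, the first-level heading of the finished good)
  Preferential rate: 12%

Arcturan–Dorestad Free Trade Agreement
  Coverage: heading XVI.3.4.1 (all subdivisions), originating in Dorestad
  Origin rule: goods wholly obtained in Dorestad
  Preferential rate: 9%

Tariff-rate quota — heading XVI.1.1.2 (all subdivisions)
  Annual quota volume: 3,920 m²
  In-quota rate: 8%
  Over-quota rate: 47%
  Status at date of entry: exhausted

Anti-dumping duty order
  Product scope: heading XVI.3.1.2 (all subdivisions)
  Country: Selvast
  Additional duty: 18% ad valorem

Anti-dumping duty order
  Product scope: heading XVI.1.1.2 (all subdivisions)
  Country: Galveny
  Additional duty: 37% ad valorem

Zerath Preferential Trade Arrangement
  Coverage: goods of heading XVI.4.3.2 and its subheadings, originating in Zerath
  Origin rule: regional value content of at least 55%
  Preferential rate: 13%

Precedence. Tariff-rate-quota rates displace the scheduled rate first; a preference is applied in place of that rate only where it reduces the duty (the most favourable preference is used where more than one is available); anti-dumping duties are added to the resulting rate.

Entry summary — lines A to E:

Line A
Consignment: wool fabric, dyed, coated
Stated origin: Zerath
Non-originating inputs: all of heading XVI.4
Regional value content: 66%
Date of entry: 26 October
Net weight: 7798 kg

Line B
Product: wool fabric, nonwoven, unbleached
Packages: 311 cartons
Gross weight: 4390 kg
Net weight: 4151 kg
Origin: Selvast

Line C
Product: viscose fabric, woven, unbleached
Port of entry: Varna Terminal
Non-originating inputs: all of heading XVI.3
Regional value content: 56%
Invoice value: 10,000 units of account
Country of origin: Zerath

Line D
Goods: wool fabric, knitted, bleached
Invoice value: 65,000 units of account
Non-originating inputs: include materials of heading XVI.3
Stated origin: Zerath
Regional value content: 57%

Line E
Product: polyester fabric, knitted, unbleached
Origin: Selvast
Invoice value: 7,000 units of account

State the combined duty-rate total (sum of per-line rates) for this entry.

100%

Line A: wool → XVI.3; coated → XVI.3.2; dyed → XVI.3.2.2. Scheduled 22%. Zerath agreement on XVI.3.1: XVI.3.2.2 not covered; Zerath agreement on XVI.4.3.2: XVI.3.2.2 not covered. → 22%.
Line B: wool → XVI.3; nonwoven → XVI.3.4; unbleached → XVI.3.4.3. Scheduled 9%. No special measure applies. → 9%.
Line C: viscose → XVI.2; woven → XVI.2.2; unbleached → XVI.2.2.1. Scheduled 27%. Zerath agreement on XVI.3.1: XVI.2.2.1 not covered; Zerath agreement on XVI.4.3.2: XVI.2.2.1 not covered. → 27%.
Line D: wool → XVI.3; knitted → XVI.3.1; bleached → XVI.3.1.3. Scheduled 36%. Zerath agreement on XVI.3.1: CTH not met; Zerath agreement on XVI.4.3.2: XVI.3.1.3 not covered. → 36%.
Line E: polyester → XVI.1; knitted → XVI.1.2; unbleached → XVI.1.2.3. Scheduled 6%. No special measure applies. → 6%.
Sum: 22% + 9% + 27% + 36% + 6% = 100%.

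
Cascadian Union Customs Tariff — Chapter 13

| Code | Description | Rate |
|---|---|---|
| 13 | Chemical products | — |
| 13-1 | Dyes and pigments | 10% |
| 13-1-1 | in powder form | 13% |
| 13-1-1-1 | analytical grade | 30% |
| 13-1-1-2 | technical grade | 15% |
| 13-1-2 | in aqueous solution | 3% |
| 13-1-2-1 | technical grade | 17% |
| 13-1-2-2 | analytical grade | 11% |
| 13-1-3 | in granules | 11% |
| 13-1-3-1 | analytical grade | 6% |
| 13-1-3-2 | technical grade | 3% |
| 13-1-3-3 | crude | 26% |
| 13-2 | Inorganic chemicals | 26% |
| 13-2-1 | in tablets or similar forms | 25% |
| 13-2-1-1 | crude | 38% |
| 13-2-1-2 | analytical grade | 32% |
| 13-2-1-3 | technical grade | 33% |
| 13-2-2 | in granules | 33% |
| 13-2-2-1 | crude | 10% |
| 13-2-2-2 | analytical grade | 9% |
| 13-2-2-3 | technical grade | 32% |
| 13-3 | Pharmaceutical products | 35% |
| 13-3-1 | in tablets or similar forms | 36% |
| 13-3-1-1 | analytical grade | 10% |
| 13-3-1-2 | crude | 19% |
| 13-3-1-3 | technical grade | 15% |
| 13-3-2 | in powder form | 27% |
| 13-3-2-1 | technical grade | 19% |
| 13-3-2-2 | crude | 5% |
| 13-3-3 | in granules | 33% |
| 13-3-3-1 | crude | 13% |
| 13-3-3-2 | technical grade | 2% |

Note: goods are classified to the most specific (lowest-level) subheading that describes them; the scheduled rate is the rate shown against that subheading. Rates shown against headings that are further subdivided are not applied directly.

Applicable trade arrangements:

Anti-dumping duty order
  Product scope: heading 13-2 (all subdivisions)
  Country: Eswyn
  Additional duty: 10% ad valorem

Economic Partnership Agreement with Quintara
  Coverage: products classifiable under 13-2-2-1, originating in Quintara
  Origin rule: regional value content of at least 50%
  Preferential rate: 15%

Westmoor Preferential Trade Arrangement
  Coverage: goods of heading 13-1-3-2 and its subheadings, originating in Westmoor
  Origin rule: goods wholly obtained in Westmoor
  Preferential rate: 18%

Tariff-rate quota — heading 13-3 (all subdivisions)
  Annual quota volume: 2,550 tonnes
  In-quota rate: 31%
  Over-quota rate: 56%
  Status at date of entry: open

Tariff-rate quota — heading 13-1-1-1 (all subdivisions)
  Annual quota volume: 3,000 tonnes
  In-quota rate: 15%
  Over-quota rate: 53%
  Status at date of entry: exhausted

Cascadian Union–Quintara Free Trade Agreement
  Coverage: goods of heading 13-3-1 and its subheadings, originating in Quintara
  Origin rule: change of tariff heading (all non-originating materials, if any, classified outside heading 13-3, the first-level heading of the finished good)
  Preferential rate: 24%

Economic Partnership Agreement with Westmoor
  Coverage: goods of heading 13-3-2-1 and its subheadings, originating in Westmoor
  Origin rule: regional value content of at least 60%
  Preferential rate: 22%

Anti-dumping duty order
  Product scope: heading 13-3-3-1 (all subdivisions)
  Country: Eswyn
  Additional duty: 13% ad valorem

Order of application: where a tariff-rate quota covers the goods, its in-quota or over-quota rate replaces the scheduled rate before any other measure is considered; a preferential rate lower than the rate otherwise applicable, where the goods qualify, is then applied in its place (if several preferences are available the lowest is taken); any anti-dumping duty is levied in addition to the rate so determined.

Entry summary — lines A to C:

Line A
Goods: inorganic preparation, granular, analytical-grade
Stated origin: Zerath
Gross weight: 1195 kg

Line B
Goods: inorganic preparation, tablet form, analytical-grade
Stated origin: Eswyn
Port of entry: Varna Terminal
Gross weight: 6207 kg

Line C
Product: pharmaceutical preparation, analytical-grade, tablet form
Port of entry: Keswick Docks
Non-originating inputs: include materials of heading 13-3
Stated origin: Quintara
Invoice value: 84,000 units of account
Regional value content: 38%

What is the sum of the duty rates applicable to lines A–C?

82%

Line A: inorganic → 13-2; granular → 13-2-2; analytical-grade → 13-2-2-2. Scheduled 9%. No special measure applies. → 9%.
Line B: inorganic → 13-2; tablet form → 13-2-1; analytical-grade → 13-2-1-2. Scheduled 32%. anti-dumping (Eswyn, 13-2): +10%; total 32% + 10% = 42%. → 42%.
Line C: pharmaceutical → 13-3; tablet form → 13-3-1; analytical-grade → 13-3-1-1. Scheduled 10%. quota on 13-3 open → in-quota 31%; Quintara agreement on 13-2-2-1: 13-3-1-1 not covered; Quintara agreement on 13-3-1: CTH not met. → 31%.
Sum: 9% + 42% + 31% = 82%.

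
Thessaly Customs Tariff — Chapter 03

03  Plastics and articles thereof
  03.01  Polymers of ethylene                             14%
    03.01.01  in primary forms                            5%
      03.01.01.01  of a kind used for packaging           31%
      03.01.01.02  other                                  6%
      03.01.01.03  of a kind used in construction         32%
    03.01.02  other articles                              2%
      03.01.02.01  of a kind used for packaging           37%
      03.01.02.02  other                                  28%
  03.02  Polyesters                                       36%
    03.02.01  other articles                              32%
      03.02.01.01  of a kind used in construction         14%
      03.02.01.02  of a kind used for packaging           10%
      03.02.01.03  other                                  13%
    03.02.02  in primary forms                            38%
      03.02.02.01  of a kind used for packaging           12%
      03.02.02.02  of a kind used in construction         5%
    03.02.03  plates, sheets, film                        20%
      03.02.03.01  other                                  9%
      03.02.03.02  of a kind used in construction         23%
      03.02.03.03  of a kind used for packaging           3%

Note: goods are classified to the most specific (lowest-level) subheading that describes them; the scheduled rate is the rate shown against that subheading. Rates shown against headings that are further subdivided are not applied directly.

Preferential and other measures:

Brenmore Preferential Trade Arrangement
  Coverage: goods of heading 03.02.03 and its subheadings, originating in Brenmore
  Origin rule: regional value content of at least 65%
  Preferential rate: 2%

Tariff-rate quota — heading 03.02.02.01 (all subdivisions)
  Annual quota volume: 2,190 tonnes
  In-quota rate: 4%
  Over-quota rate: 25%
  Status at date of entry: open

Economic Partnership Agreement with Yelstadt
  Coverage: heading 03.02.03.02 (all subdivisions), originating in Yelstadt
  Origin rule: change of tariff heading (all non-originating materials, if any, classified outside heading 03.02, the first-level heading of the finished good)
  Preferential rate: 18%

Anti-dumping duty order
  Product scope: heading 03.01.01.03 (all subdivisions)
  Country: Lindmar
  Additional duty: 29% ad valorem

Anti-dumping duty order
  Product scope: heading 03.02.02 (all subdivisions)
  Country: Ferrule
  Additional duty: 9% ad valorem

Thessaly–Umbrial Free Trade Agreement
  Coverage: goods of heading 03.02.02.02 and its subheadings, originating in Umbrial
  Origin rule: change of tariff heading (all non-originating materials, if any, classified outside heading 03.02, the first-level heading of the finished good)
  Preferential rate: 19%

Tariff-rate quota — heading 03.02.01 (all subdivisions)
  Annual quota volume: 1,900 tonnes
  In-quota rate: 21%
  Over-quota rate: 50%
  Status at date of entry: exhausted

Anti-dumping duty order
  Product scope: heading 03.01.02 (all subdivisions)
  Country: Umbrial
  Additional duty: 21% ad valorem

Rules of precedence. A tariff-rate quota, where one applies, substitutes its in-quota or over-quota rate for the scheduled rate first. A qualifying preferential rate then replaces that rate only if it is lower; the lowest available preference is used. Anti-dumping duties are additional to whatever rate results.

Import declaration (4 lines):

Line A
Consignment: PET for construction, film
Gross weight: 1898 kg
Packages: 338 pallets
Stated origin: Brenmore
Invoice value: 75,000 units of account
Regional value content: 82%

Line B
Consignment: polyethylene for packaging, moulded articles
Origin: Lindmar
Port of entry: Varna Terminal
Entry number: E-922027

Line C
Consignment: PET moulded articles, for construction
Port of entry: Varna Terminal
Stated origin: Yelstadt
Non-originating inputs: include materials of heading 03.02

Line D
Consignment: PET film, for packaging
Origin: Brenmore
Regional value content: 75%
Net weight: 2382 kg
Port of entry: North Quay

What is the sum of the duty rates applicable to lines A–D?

91%

Line A: PET → 03.02; film → 03.02.03; for construction → 03.02.03.02. Scheduled 23%. Brenmore agreement on 03.02.03: RVC ≥ 65% → 2% available; preferential 2%. → 2%.
Line B: polyethylene → 03.01; moulded articles → 03.01.02; for packaging → 03.01.02.01. Scheduled 37%. No special measure applies. → 37%.
Line C: PET → 03.02; moulded articles → 03.02.01; for construction → 03.02.01.01. Scheduled 14%. quota on 03.02.01 exhausted → over-quota 50%; Yelstadt agreement on 03.02.03.02: 03.02.01.01 not covered. → 50%.
Line D: PET → 03.02; film → 03.02.03; for packaging → 03.02.03.03. Scheduled 3%. Brenmore agreement on 03.02.03: RVC ≥ 65% → 2% available; preferential 2%. → 2%.
Sum: 2% + 37% + 50% + 2% = 91%.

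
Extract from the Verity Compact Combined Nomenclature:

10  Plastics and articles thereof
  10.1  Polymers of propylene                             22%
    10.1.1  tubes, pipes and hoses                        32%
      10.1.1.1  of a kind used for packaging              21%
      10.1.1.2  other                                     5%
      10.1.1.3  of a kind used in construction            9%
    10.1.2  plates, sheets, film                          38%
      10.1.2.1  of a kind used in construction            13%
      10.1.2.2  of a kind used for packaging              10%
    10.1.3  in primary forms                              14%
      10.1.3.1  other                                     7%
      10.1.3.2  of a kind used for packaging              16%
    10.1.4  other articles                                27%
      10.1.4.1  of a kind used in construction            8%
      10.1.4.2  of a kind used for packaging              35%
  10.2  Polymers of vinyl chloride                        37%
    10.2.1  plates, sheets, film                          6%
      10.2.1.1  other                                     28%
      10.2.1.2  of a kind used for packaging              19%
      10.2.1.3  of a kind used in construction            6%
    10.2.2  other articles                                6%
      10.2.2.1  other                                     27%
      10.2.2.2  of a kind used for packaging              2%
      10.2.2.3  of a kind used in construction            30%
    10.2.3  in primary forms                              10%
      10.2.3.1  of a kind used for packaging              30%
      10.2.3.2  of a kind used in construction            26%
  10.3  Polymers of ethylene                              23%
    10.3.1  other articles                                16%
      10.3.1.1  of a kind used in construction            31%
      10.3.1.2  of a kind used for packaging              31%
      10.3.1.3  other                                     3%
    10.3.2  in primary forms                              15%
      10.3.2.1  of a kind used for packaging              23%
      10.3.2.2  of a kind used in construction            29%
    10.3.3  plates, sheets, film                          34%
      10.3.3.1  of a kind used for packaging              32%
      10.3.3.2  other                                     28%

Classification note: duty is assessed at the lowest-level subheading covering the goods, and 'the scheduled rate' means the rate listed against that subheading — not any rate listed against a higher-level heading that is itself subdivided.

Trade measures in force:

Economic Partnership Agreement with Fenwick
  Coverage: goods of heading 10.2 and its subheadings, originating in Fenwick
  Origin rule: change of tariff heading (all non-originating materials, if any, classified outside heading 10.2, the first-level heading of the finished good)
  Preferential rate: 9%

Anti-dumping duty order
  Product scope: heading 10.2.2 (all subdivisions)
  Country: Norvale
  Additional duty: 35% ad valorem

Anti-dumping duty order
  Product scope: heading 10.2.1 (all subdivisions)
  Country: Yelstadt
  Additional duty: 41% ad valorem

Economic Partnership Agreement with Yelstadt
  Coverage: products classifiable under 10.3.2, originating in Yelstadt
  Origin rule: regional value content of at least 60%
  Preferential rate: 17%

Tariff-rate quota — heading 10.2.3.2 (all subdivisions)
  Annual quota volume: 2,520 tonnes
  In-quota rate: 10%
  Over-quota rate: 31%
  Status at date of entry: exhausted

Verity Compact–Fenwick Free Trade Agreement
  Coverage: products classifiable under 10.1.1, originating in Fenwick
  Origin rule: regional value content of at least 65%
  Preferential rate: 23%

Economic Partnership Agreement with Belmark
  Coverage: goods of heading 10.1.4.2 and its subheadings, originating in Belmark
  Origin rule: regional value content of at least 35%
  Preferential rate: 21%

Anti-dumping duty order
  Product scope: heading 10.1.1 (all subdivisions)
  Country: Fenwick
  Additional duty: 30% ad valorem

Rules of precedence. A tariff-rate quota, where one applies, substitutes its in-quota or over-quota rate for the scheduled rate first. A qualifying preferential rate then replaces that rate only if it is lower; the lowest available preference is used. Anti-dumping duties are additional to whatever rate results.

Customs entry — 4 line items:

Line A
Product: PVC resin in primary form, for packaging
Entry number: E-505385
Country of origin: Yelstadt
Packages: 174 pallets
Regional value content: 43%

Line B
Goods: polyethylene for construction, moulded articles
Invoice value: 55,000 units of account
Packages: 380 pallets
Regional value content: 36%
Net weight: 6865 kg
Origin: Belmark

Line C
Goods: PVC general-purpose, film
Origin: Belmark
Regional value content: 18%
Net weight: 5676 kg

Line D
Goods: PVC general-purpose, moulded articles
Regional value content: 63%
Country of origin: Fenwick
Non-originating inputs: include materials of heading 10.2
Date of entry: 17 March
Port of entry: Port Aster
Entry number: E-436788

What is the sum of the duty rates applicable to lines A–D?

Line A: PVC → 10.2; resin in primary form → 10.2.3; for packaging → 10.2.3.1. Scheduled 30%. Yelstadt agreement on 10.3.2: 10.2.3.1 not covered. → 30%.
Line B: polyethylene → 10.3; moulded articles → 10.3.1; for construction → 10.3.1.1. Scheduled 31%. Belmark agreement on 10.1.4.2: 10.3.1.1 not covered. → 31%.
Line C: PVC → 10.2; film → 10.2.1; general-purpose → 10.2.1.1. Scheduled 28%. Belmark agreement on 10.1.4.2: 10.2.1.1 not covered. → 28%.
Line D: PVC → 10.2; moulded articles → 10.2.2; general-purpose → 10.2.2.1. Scheduled 27%. Fenwick agreement on 10.2: CTH not met; Fenwick agreement on 10.1.1: 10.2.2.1 not covered. → 27%.
Sum: 30% + 31% + 28% + 27% = 116%.

116%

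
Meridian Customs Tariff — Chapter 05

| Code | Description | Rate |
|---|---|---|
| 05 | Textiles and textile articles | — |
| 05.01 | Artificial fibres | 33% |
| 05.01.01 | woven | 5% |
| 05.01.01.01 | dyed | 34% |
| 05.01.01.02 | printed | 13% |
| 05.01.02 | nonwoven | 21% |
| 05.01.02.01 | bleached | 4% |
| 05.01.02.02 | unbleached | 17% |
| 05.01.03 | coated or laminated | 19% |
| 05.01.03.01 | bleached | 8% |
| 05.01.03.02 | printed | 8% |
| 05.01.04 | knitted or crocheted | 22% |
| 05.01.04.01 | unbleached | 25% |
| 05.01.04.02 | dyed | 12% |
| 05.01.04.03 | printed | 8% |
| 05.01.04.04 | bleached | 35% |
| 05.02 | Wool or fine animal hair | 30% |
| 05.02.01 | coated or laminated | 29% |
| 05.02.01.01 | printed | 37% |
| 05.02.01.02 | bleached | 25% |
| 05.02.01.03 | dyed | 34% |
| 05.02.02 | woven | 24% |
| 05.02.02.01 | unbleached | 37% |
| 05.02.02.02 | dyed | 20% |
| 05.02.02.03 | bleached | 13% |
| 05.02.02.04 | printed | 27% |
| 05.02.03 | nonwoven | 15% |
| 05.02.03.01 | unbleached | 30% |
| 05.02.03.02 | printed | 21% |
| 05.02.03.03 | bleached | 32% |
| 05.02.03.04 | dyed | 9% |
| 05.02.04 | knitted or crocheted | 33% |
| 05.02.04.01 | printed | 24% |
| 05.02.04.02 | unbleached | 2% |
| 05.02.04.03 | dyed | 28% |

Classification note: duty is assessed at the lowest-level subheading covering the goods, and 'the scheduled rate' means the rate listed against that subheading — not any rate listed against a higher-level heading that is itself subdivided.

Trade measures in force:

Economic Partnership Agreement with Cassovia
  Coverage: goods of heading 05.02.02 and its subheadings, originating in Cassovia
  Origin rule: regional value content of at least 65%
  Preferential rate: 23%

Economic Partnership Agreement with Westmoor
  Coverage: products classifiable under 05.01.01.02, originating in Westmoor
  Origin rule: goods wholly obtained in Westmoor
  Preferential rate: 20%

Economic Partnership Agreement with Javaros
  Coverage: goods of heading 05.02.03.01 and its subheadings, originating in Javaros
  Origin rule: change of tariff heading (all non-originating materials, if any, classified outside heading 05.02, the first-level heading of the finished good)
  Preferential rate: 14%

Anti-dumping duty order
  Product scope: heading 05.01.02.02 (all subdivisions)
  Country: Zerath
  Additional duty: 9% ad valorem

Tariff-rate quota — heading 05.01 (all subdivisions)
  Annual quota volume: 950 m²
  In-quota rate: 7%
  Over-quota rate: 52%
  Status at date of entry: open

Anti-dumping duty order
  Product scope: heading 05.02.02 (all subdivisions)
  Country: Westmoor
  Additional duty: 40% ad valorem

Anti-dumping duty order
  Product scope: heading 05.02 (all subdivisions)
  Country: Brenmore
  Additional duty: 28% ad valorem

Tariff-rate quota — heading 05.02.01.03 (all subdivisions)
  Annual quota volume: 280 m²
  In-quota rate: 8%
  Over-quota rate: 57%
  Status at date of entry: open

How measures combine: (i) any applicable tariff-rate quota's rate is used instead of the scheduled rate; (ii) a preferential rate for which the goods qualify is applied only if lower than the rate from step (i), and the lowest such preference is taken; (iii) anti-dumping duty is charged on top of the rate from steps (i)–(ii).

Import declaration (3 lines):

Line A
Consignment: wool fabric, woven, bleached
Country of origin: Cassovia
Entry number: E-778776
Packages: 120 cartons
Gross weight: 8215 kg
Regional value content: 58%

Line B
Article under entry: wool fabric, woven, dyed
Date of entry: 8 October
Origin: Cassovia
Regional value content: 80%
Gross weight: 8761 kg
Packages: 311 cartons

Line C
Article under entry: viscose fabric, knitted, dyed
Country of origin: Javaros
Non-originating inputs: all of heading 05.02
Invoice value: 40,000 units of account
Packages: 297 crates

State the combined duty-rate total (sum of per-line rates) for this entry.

Line A: wool → 05.02; woven → 05.02.02; bleached → 05.02.02.03. Scheduled 13%. Cassovia agreement on 05.02.02: RVC < 65%. → 13%.
Line B: wool → 05.02; woven → 05.02.02; dyed → 05.02.02.02. Scheduled 20%. Cassovia agreement on 05.02.02: RVC ≥ 65% → 23% available; preference 23% not lower than 20% → no reduction. → 20%.
Line C: viscose → 05.01; knitted → 05.01.04; dyed → 05.01.04.02. Scheduled 12%. quota on 05.01 open → in-quota 7%; Javaros agreement on 05.02.03.01: 05.01.04.02 not covered. → 7%.
Sum: 13% + 20% + 7% = 40%.

40%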